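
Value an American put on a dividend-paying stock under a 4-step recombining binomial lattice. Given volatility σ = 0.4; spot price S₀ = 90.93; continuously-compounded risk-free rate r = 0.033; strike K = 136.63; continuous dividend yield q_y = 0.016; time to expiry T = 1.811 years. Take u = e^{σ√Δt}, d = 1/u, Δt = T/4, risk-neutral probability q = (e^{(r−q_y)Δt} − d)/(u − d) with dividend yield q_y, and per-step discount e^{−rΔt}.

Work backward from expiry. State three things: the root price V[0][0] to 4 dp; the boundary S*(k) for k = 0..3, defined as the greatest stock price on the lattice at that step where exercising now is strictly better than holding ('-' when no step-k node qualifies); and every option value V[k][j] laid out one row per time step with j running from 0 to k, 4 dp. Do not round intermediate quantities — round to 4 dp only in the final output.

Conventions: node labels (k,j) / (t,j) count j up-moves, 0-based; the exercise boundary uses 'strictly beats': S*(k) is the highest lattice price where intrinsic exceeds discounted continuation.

Δt=0.45275  u=1.30885  d=0.76403  q=0.44730  discount=0.98517
step 4 (expiry): payoffs max(K−S,0) = 105.6450 83.5502 45.7000 0.0000 0.0000
step 3: (k=3,j=0): S=40.5546, K−S=96.0754, hold=94.3419 ⇒ V=96.0754 exercise | (k=3,j=1): S=69.4733, K−S=67.1567, hold=65.6319 ⇒ V=67.1567 exercise | (k=3,j=2): S=119.0135, K−S=17.6165, hold=24.8839 ⇒ V=24.8839 continue | (k=3,j=3): S=203.8798, K−S=0.0000, hold=0.0000 ⇒ V=0.0000 continue  boundary S*=69.4733
step 2: (k=2,j=0): S=53.0798, K−S=83.5502, hold=81.9071 ⇒ V=83.5502 exercise | (k=2,j=1): S=90.9300, K−S=45.7000, hold=47.5326 ⇒ V=47.5326 continue | (k=2,j=2): S=155.7705, K−S=0.0000, hold=13.5494 ⇒ V=13.5494 continue  boundary S*=53.0798
step 1: (k=1,j=0): S=69.4733, K−S=67.1567, hold=66.4395 ⇒ V=67.1567 exercise | (k=1,j=1): S=119.0135, K−S=17.6165, hold=31.8525 ⇒ V=31.8525 continue  boundary S*=69.4733
step 0: (k=0,j=0): S=90.9300, K−S=45.7000, hold=50.6034 ⇒ V=50.6034 continue  boundary S*=-

price = 50.6034
boundary = - 69.4733 53.0798 69.4733
tree:
50.6034
67.1567 31.8525
83.5502 47.5326 13.5494
96.0754 67.1567 24.8839 0.0000
105.6450 83.5502 45.7000 0.0000 0.0000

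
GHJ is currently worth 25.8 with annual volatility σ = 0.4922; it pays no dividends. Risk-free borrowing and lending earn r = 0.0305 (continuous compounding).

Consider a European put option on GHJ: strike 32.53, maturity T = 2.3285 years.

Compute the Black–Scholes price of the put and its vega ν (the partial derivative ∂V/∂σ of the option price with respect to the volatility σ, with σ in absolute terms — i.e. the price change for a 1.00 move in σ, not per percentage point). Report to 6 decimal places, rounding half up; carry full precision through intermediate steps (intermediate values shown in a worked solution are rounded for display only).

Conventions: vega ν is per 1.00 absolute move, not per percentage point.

σ√T = 0.4922·√2.3285 = 0.751069
d₁ = (ln(S/K) + (r+σ²/2)T) / (σ√T) = (ln(25.8/32.53) + (0.0305+0.4922²/2)·2.3285) / 0.751069 = (-0.231788 + 0.353071) / 0.751069 = 0.161481
d₂ = d₁ − σ√T = 0.161481 − 0.751069 = -0.589588
e^{−rT} = 0.931444
N(−d₁) = 0.435857,  N(−d₂) = 0.722267
Put price V = K·e^{−rT}·N(−d₂) − S·N(−d₁) = 21.884584 − 11.245120 = 10.639464
φ(d₁) = (1/√(2π))·e^{−d₁²/2} = 0.393775
ν = S·φ(d₁)·√T = 15.502636

price = 10.639464
ν = 15.502636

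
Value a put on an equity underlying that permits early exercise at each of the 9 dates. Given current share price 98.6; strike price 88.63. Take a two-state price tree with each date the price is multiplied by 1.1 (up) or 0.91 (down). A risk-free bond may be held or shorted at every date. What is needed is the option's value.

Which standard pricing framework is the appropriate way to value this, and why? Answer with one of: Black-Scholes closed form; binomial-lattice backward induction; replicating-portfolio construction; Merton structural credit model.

framework: binomial-lattice backward induction

Key observation: the defining feature is the embedded early-exercise option across 9 discrete dates on the spot-98.6 tree; pricing the strike-88.63 put means working backward with an exercise test at every node.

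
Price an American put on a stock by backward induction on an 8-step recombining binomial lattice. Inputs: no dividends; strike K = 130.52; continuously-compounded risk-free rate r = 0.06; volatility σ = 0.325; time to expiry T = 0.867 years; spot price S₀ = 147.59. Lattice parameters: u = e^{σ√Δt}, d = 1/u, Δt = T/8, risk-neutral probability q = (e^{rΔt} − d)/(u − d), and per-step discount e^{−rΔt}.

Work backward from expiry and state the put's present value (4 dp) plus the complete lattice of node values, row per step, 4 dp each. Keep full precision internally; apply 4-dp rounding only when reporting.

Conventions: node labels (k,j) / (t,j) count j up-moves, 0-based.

price = 7.8381
tree:
7.8381
11.8828 3.9544
17.5171 6.4852 1.5121
24.9900 10.3812 2.7306 0.3311
34.3158 16.1251 4.8562 0.6716 0.0000
44.0773 24.1102 8.4664 1.3620 0.0000 0.0000
52.8483 34.3158 14.3671 2.7622 0.0000 0.0000 0.0000
60.7294 44.0773 23.4519 5.6020 0.0000 0.0000 0.0000 0.0000
67.8108 52.8483 34.3158 11.3613 0.0000 0.0000 0.0000 0.0000 0.0000

params: Δt=0.10837 u=1.11292 d=0.89853 q=0.50371 e^(-rΔt)=0.99352
t_8 payoffs: 67.8108 52.8483 34.3158 11.3613 0.0000 0.0000 0.0000 0.0000 0.0000
k=7: node(7,0) S=69.7906 payoff=60.7294 vs cont=59.8834 → 60.7294 [stop]  node(7,1) S=86.4427 payoff=44.0773 vs cont=43.2313 → 44.0773 [stop]  node(7,2) S=107.0681 payoff=23.4519 vs cont=22.6060 → 23.4519 [stop]  node(7,3) S=132.6146 payoff=0.0000 vs cont=5.6020 → 5.6020 [wait]  node(7,4) S=164.2565 payoff=0.0000 vs cont=0.0000 → 0.0000 [wait]  node(7,5) S=203.4482 payoff=0.0000 vs cont=0.0000 → 0.0000 [wait]  node(7,6) S=251.9912 payoff=0.0000 vs cont=0.0000 → 0.0000 [wait]  node(7,7) S=312.1164 payoff=0.0000 vs cont=0.0000 → 0.0000 [wait]
k=6: node(6,0) S=77.6717 payoff=52.8483 vs cont=52.0023 → 52.8483 [stop]  node(6,1) S=96.2042 payoff=34.3158 vs cont=33.4698 → 34.3158 [stop]  node(6,2) S=119.1587 payoff=11.3613 vs cont=14.3671 → 14.3671 [wait]  node(6,3) S=147.5900 payoff=0.0000 vs cont=2.7622 → 2.7622 [wait]  node(6,4) S=182.8051 payoff=0.0000 vs cont=0.0000 → 0.0000 [wait]  node(6,5) S=226.4225 payoff=0.0000 vs cont=0.0000 → 0.0000 [wait]  node(6,6) S=280.4471 payoff=0.0000 vs cont=0.0000 → 0.0000 [wait]
k=5: node(5,0) S=86.4427 payoff=44.0773 vs cont=43.2313 → 44.0773 [stop]  node(5,1) S=107.0681 payoff=23.4519 vs cont=24.1102 → 24.1102 [wait]  node(5,2) S=132.6146 payoff=0.0000 vs cont=8.4664 → 8.4664 [wait]  node(5,3) S=164.2565 payoff=0.0000 vs cont=1.3620 → 1.3620 [wait]  node(5,4) S=203.4482 payoff=0.0000 vs cont=0.0000 → 0.0000 [wait]  node(5,5) S=251.9912 payoff=0.0000 vs cont=0.0000 → 0.0000 [wait]
k=4: node(4,0) S=96.2042 payoff=34.3158 vs cont=33.7992 → 34.3158 [stop]  node(4,1) S=119.1587 payoff=11.3613 vs cont=16.1251 → 16.1251 [wait]  node(4,2) S=147.5900 payoff=0.0000 vs cont=4.8562 → 4.8562 [wait]  node(4,3) S=182.8051 payoff=0.0000 vs cont=0.6716 → 0.6716 [wait]  node(4,4) S=226.4225 payoff=0.0000 vs cont=0.0000 → 0.0000 [wait]
k=3: node(3,0) S=107.0681 payoff=23.4519 vs cont=24.9900 → 24.9900 [wait]  node(3,1) S=132.6146 payoff=0.0000 vs cont=10.3812 → 10.3812 [wait]  node(3,2) S=164.2565 payoff=0.0000 vs cont=2.7306 → 2.7306 [wait]  node(3,3) S=203.4482 payoff=0.0000 vs cont=0.3311 → 0.3311 [wait]
k=2: node(2,0) S=119.1587 payoff=11.3613 vs cont=17.5171 → 17.5171 [wait]  node(2,1) S=147.5900 payoff=0.0000 vs cont=6.4852 → 6.4852 [wait]  node(2,2) S=182.8051 payoff=0.0000 vs cont=1.5121 → 1.5121 [wait]
k=1: node(1,0) S=132.6146 payoff=0.0000 vs cont=11.8828 → 11.8828 [wait]  node(1,1) S=164.2565 payoff=0.0000 vs cont=3.9544 → 3.9544 [wait]
k=0: node(0,0) S=147.5900 payoff=0.0000 vs cont=7.8381 → 7.8381 [wait]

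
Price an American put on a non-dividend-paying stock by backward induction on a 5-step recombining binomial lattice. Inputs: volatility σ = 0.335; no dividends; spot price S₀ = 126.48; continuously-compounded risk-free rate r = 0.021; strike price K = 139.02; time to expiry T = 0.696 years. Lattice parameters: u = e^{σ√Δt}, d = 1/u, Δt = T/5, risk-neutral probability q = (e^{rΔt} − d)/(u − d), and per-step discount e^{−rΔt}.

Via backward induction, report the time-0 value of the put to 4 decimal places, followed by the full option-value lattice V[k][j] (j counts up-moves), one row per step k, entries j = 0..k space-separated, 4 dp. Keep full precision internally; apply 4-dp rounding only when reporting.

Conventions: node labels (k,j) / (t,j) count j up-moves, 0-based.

price = 20.6378
tree:
20.6378
29.5701 11.1053
40.5147 17.9161 3.8086
52.0882 27.7867 7.3524 0.0000
62.3020 40.5147 14.1936 0.0000 0.0000
71.3157 52.0882 27.4003 0.0000 0.0000 0.0000

params: Δt=0.13920 u=1.13313 d=0.88251 q=0.48047 e^(-rΔt)=0.99708
t_5 payoffs: 71.3157 52.0882 27.4003 0.0000 0.0000 0.0000
k=4: node(4,0) S=76.7180 payoff=62.3020 vs cont=61.8962 → 62.3020 [stop]  node(4,1) S=98.5053 payoff=40.5147 vs cont=40.1089 → 40.5147 [stop]  node(4,2) S=126.4800 payoff=12.5400 vs cont=14.1936 → 14.1936 [wait]  node(4,3) S=162.3993 payoff=0.0000 vs cont=0.0000 → 0.0000 [wait]  node(4,4) S=208.5193 payoff=0.0000 vs cont=0.0000 → 0.0000 [wait]
k=3: node(3,0) S=86.9318 payoff=52.0882 vs cont=51.6824 → 52.0882 [stop]  node(3,1) S=111.6197 payoff=27.4003 vs cont=27.7867 → 27.7867 [wait]  node(3,2) S=143.3187 payoff=0.0000 vs cont=7.3524 → 7.3524 [wait]  node(3,3) S=184.0201 payoff=0.0000 vs cont=0.0000 → 0.0000 [wait]
k=2: node(2,0) S=98.5053 payoff=40.5147 vs cont=40.2940 → 40.5147 [stop]  node(2,1) S=126.4800 payoff=12.5400 vs cont=17.9161 → 17.9161 [wait]  node(2,2) S=162.3993 payoff=0.0000 vs cont=3.8086 → 3.8086 [wait]
k=1: node(1,0) S=111.6197 payoff=27.4003 vs cont=29.5701 → 29.5701 [wait]  node(1,1) S=143.3187 payoff=0.0000 vs cont=11.1053 → 11.1053 [wait]
k=0: node(0,0) S=126.4800 payoff=12.5400 vs cont=20.6378 → 20.6378 [wait]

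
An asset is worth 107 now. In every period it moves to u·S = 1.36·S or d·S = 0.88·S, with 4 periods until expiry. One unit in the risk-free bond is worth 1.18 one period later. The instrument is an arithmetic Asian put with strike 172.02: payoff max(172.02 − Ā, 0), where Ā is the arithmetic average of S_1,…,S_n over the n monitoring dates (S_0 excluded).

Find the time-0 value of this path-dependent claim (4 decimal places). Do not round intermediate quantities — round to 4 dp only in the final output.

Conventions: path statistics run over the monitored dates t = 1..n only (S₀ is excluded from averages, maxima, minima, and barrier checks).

price = 12.2193

No-arbitrage gives p* = (R−d)/(u−d) = 0.6250: enumerate every path, weight its payoff by its p*-probability, and discount by R^4.
Enumerate all 2^4 = 16 price paths (U = up ×1.36, D = down ×0.88); each path with k up-moves has probability p*^k·(1−p*)^(4−k).
DDDD: Ā=78.5264, payoff=93.4936, prob=0.019775
UDDD: Ā=121.3590, payoff=50.6610, prob=0.032959
DUDD: Ā=108.5190, payoff=63.5010, prob=0.032959
UUDD: Ā=167.7112, payoff=4.3088, prob=0.054932
DDUD: Ā=97.2198, payoff=74.8002, prob=0.032959
UDUD: Ā=150.2488, payoff=21.7712, prob=0.054932
DUUD: Ā=137.4088, payoff=34.6112, prob=0.054932
UUUD: Ā=212.3591, payoff=0.0000, prob=0.091553
DDDU: Ā=87.2765, payoff=84.7435, prob=0.032959
UDDU: Ā=134.8819, payoff=37.1381, prob=0.054932
DUDU: Ā=122.0419, payoff=49.9781, prob=0.054932
UUDU: Ā=188.6102, payoff=0.0000, prob=0.091553
DDUU: Ā=110.7427, payoff=61.2773, prob=0.054932
UDUU: Ā=171.1478, payoff=0.8722, prob=0.091553
DUUU: Ā=158.3078, payoff=13.7122, prob=0.091553
UUUU: Ā=244.6575, payoff=0.0000, prob=0.152588
Price = Σ prob·payoff / R^4 = 23.690531 / 1.938778 = 12.2193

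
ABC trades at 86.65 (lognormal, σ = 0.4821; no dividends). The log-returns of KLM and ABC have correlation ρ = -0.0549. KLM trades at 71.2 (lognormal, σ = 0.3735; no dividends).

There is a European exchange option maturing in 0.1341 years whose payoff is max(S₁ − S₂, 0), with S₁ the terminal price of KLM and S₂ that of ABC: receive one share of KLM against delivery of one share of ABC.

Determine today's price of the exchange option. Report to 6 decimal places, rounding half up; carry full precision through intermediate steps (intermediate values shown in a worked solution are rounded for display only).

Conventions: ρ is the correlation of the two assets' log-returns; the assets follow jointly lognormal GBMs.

exchange price = 1.947588

σ_eff = √(σ₁² + σ₂² − 2ρσ₁σ₂) = √(0.3735² + 0.4821² − 2·-0.0549·0.3735·0.4821) = 0.625854
d₁ = (ln(S₁/S₂) + (q₂ − q₁ + σ_eff²/2)T) / (σ_eff√T) = (ln(71.2/86.65) + (0.0 − 0.0 + 0.195847)·0.1341) / 0.229186 = -0.742285
d₂ = d₁ − σ_eff√T = -0.742285 − 0.229186 = -0.971471
N(d₁) = 0.228957,  N(d₂) = 0.165657
V = S₁·e^{−q₁T}·N(d₁) − S₂·e^{−q₂T}·N(d₂) = 16.301767 − 14.354178 = 1.947588
Key observation: no risk-free rate is needed — with the second asset as numeraire the exchange option is a call on the ratio S₁/S₂, and r cancels out of the value.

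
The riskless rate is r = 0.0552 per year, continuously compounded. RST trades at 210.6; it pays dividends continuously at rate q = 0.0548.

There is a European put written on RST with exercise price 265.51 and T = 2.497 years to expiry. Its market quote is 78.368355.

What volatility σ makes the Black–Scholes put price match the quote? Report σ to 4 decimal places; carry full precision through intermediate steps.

At σ = 0.3984 the Black–Scholes value reproduces the quote:
σ√T = 0.3984·√2.497 = 0.629548
d₁ = (ln(S/K) + (r−q+σ²/2)T) / (σ√T) = (ln(210.6/265.51) + (0.0552−0.0548+0.3984²/2)·2.497) / 0.629548 = (-0.231692 + 0.199164) / 0.629548 = -0.051669
d₂ = d₁ − σ√T = -0.051669 − 0.629548 = -0.681216
e^{−rT} = 0.871243
e^{−qT} = 0.872114
N(−d₁) = 0.520604,  N(−d₂) = 0.752133
V = K·e^{−rT}·N(−d₂) − S·e^{−qT}·N(−d₁) = 173.986141 − 95.617786 = 78.368355 (equal to the quote); since ∂V/∂σ > 0 for all σ, the implied volatility is unique

sigma = 0.3984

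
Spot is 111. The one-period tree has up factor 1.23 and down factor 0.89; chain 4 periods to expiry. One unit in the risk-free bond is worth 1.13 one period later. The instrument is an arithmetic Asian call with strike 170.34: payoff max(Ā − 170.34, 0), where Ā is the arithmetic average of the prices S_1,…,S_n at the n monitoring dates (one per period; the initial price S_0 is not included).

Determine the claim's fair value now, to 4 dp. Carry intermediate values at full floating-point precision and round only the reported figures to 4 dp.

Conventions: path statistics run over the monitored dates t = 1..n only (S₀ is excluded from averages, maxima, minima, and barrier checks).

price = 3.4011

Risk-neutral up-probability p* = (R−d)/(u−d) = (1.13−0.89)/(1.23−0.89) = 0.7059; the claim prices as the p*-weighted sum of path payoffs discounted by R^4.
Enumerate all 2^4 = 16 price paths (U = up ×1.23, D = down ×0.89); each path with k up-moves has probability p*^k·(1−p*)^(4−k).
DDDD: Ā=83.6521, payoff=0.0000, prob=0.007483
UDDD: Ā=115.6091, payoff=0.0000, prob=0.017960
DUDD: Ā=106.1741, payoff=0.0000, prob=0.017960
UUDD: Ā=146.7350, payoff=0.0000, prob=0.043103
DDUD: Ā=97.7770, payoff=0.0000, prob=0.017960
UDUD: Ā=135.1300, payoff=0.0000, prob=0.043103
DUUD: Ā=125.6950, payoff=0.0000, prob=0.043103
UUUD: Ā=173.7133, payoff=3.3733, prob=0.103447
DDDU: Ā=90.3035, payoff=0.0000, prob=0.017960
UDDU: Ā=124.8015, payoff=0.0000, prob=0.043103
DUDU: Ā=115.3665, payoff=0.0000, prob=0.043103
UUDU: Ā=159.4391, payoff=0.0000, prob=0.103447
DDUU: Ā=106.9693, payoff=0.0000, prob=0.043103
UDUU: Ā=147.8340, payoff=0.0000, prob=0.103447
DUUU: Ā=138.3990, payoff=0.0000, prob=0.103447
UUUU: Ā=191.2706, payoff=20.9306, prob=0.248273
Price = Σ prob·payoff / R^4 = 5.545452 / 1.630474 = 3.4011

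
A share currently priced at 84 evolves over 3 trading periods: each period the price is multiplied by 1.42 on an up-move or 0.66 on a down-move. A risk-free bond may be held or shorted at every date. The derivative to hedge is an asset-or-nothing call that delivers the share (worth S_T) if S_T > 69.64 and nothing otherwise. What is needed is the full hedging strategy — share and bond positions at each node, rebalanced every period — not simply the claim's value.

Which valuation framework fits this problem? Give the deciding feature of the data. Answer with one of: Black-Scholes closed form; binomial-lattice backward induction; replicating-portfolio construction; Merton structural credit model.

Key observation: the task asks for the hedge itself — share and bond holdings at every node of the 3-period tree on spot 84 with factors 1.42/0.66 — which is exactly what the replicating-portfolio construction produces.

framework: replicating-portfolio construction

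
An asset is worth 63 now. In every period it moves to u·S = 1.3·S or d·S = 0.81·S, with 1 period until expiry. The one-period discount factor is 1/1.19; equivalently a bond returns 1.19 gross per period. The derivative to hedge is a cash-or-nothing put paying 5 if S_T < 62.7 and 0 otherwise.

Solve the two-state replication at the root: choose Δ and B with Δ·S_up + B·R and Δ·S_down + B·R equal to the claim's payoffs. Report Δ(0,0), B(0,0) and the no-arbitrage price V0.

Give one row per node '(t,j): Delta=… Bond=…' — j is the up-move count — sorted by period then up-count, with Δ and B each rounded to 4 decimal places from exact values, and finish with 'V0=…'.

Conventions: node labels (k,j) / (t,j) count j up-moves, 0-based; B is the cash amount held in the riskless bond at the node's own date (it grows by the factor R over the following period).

The replicating-portfolio and risk-neutral prices coincide; use p* = (1.19−0.81)/(1.3−0.81) = 0.7755 for the latter.
At maturity the claim pays: V(1,0)=5.0000, V(1,1)=0.0000
  t=0,j=0: stock 63.0000 → up 81.9000 (V=0.0000), down 51.0300 (V=5.0000). Price 0.9432; hedge Δ=-0.1620, bond B=11.1473.
Verification: the root portfolio costs Δ(0,0)·S0 + B(0,0) = 0.9432, matching V0.

(0,0): Delta=-0.1620 Bond=11.1473
V0=0.9432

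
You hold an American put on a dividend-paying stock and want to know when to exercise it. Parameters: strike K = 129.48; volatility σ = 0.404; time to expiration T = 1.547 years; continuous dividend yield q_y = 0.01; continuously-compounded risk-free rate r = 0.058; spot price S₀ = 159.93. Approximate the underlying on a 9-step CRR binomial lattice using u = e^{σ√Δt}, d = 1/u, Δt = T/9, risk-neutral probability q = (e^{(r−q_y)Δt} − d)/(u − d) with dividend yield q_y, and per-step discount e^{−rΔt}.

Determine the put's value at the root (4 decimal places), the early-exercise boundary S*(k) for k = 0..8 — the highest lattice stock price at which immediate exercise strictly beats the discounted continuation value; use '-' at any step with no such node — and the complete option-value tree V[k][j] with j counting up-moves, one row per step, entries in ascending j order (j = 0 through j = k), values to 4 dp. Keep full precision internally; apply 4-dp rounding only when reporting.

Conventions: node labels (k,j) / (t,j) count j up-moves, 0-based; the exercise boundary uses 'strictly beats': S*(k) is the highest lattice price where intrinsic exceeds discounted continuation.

params: Δt=0.17189 u=1.18234 d=0.84578 q=0.48284 e^(-rΔt)=0.99008
t_9 payoffs: 94.0603 79.9657 60.2624 32.7187 0.0000 0.0000 0.0000 0.0000 0.0000 0.0000
t_8: node(8,0) S=41.8782 payoff=87.6018 vs cont=86.3893 → 87.6018 [stop]  node(8,1) S=58.5428 payoff=70.9372 vs cont=69.7533 → 70.9372 [stop]  node(8,2) S=81.8388 payoff=47.6412 vs cont=46.4973 → 47.6412 [stop]  node(8,3) S=114.4049 payoff=15.0751 vs cont=16.7530 → 16.7530 [wait]  node(8,4) S=159.9300 payoff=0.0000 vs cont=0.0000 → 0.0000 [wait]  node(8,5) S=223.5710 payoff=0.0000 vs cont=0.0000 → 0.0000 [wait]  node(8,6) S=312.5366 payoff=0.0000 vs cont=0.0000 → 0.0000 [wait]  node(8,7) S=436.9043 payoff=0.0000 vs cont=0.0000 → 0.0000 [wait]  node(8,8) S=610.7616 payoff=0.0000 vs cont=0.0000 → 0.0000 [wait]  ⇒ S*(8)=81.8388
t_7: node(7,0) S=49.5143 payoff=79.9657 vs cont=78.7663 → 79.9657 [stop]  node(7,1) S=69.2176 payoff=60.2624 vs cont=59.0969 → 60.2624 [stop]  node(7,2) S=96.7613 payoff=32.7187 vs cont=32.4025 → 32.7187 [stop]  node(7,3) S=135.2656 payoff=0.0000 vs cont=8.5780 → 8.5780 [wait]  node(7,4) S=189.0918 payoff=0.0000 vs cont=0.0000 → 0.0000 [wait]  node(7,5) S=264.3371 payoff=0.0000 vs cont=0.0000 → 0.0000 [wait]  node(7,6) S=369.5248 payoff=0.0000 vs cont=0.0000 → 0.0000 [wait]  node(7,7) S=516.5698 payoff=0.0000 vs cont=0.0000 → 0.0000 [wait]  ⇒ S*(7)=96.7613
t_6: node(6,0) S=58.5428 payoff=70.9372 vs cont=69.7533 → 70.9372 [stop]  node(6,1) S=81.8388 payoff=47.6412 vs cont=46.4973 → 47.6412 [stop]  node(6,2) S=114.4049 payoff=15.0751 vs cont=20.8537 → 20.8537 [wait]  node(6,3) S=159.9300 payoff=0.0000 vs cont=4.3922 → 4.3922 [wait]  node(6,4) S=223.5710 payoff=0.0000 vs cont=0.0000 → 0.0000 [wait]  node(6,5) S=312.5366 payoff=0.0000 vs cont=0.0000 → 0.0000 [wait]  node(6,6) S=436.9043 payoff=0.0000 vs cont=0.0000 → 0.0000 [wait]  ⇒ S*(6)=81.8388
t_5: node(5,0) S=69.2176 payoff=60.2624 vs cont=59.0969 → 60.2624 [stop]  node(5,1) S=96.7613 payoff=32.7187 vs cont=34.3628 → 34.3628 [wait]  node(5,2) S=135.2656 payoff=0.0000 vs cont=12.7774 → 12.7774 [wait]  node(5,3) S=189.0918 payoff=0.0000 vs cont=2.2489 → 2.2489 [wait]  node(5,4) S=264.3371 payoff=0.0000 vs cont=0.0000 → 0.0000 [wait]  node(5,5) S=369.5248 payoff=0.0000 vs cont=0.0000 → 0.0000 [wait]  ⇒ S*(5)=69.2176
t_4: node(4,0) S=81.8388 payoff=47.6412 vs cont=47.2833 → 47.6412 [stop]  node(4,1) S=114.4049 payoff=15.0751 vs cont=23.7031 → 23.7031 [wait]  node(4,2) S=159.9300 payoff=0.0000 vs cont=7.6175 → 7.6175 [wait]  node(4,3) S=223.5710 payoff=0.0000 vs cont=1.1515 → 1.1515 [wait]  node(4,4) S=312.5366 payoff=0.0000 vs cont=0.0000 → 0.0000 [wait]  ⇒ S*(4)=81.8388
t_3: node(3,0) S=96.7613 payoff=32.7187 vs cont=35.7250 → 35.7250 [wait]  node(3,1) S=135.2656 payoff=0.0000 vs cont=15.7782 → 15.7782 [wait]  node(3,2) S=189.0918 payoff=0.0000 vs cont=4.4509 → 4.4509 [wait]  node(3,3) S=264.3371 payoff=0.0000 vs cont=0.5896 → 0.5896 [wait]  ⇒ S*(3)=-
t_2: node(2,0) S=114.4049 payoff=15.0751 vs cont=25.8351 → 25.8351 [wait]  node(2,1) S=159.9300 payoff=0.0000 vs cont=10.2067 → 10.2067 [wait]  node(2,2) S=223.5710 payoff=0.0000 vs cont=2.5609 → 2.5609 [wait]  ⇒ S*(2)=-
t_1: node(1,0) S=135.2656 payoff=0.0000 vs cont=18.1076 → 18.1076 [wait]  node(1,1) S=189.0918 payoff=0.0000 vs cont=6.4503 → 6.4503 [wait]  ⇒ S*(1)=-
t_0: node(0,0) S=159.9300 payoff=0.0000 vs cont=12.3552 → 12.3552 [wait]  ⇒ S*(0)=-

price = 12.3552
boundary = - - - - 81.8388 69.2176 81.8388 96.7613 81.8388
tree:
12.3552
18.1076 6.4503
25.8351 10.2067 2.5609
35.7250 15.7782 4.4509 0.5896
47.6412 23.7031 7.6175 1.1515 0.0000
60.2624 34.3628 12.7774 2.2489 0.0000 0.0000
70.9372 47.6412 20.8537 4.3922 0.0000 0.0000 0.0000
79.9657 60.2624 32.7187 8.5780 0.0000 0.0000 0.0000 0.0000
87.6018 70.9372 47.6412 16.7530 0.0000 0.0000 0.0000 0.0000 0.0000
94.0603 79.9657 60.2624 32.7187 0.0000 0.0000 0.0000 0.0000 0.0000 0.0000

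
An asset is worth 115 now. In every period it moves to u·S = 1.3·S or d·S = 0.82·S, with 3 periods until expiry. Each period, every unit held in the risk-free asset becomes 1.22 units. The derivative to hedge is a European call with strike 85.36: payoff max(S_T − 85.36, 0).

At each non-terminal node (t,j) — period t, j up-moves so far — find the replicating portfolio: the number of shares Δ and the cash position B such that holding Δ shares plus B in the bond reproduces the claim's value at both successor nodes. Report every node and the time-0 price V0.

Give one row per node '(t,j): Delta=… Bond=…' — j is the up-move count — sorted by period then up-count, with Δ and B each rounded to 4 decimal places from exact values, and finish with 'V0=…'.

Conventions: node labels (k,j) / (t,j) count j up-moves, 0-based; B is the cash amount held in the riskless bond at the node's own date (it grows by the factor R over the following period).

(0,0): Delta=0.9926 Bond=-46.0988
(1,0): Delta=0.9337 Bond=-50.6926
(1,1): Delta=1.0000 Bond=-57.3502
(2,0): Delta=0.4085 Bond=-21.2335
(2,1): Delta=1.0000 Bond=-69.9672
(2,2): Delta=1.0000 Bond=-69.9672
V0=68.0476

Since d<R<u, set p* = (R−d)/(u−d) = 0.8333; price each node as the discounted p*-expectation of its children.
Expiry values: V(3,0)=0.0000, V(3,1)=15.1638, V(3,2)=74.0070, V(3,3)=167.2950
  t=2,j=0: stock 77.3260 → up 100.5238 (V=15.1638), down 63.4073 (V=0.0000). Price 10.3578; hedge Δ=0.4085, bond B=-21.2335.
  t=2,j=1: stock 122.5900 → up 159.3670 (V=74.0070), down 100.5238 (V=15.1638). Price 52.6228; hedge Δ=1.0000, bond B=-69.9672.
  t=2,j=2: stock 194.3500 → up 252.6550 (V=167.2950), down 159.3670 (V=74.0070). Price 124.3828; hedge Δ=1.0000, bond B=-69.9672.
  t=1,j=0: stock 94.3000 → up 122.5900 (V=52.6228), down 77.3260 (V=10.3578). Price 37.3595; hedge Δ=0.9337, bond B=-50.6926.
  t=1,j=1: stock 149.5000 → up 194.3500 (V=124.3828), down 122.5900 (V=52.6228). Price 92.1498; hedge Δ=1.0000, bond B=-57.3502.
  t=0,j=0: stock 115.0000 → up 149.5000 (V=92.1498), down 94.3000 (V=37.3595). Price 68.0476; hedge Δ=0.9926, bond B=-46.0988.
As a check, the time-0 holding Δ(0,0)·S0 + B(0,0) comes to 68.0476 — exactly V0.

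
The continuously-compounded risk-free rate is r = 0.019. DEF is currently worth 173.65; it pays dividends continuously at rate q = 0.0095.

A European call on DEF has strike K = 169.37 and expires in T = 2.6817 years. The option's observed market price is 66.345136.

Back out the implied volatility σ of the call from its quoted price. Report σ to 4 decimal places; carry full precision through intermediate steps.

sigma = 0.5989

At σ = 0.5989 the Black–Scholes value reproduces the quote:
σ√T = 0.5989·√2.6817 = 0.980752
d₁ = (ln(S/K) + (r−q+σ²/2)T) / (σ√T) = (ln(173.65/169.37) + (0.019−0.0095+0.5989²/2)·2.6817) / 0.980752 = (0.024956 + 0.506414) / 0.980752 = 0.541798
d₂ = d₁ − σ√T = 0.541798 − 0.980752 = -0.438954
e^{−rT} = 0.950324
e^{−qT} = 0.974846
N(d₁) = 0.706021,  N(d₂) = 0.330347
V = S·e^{−qT}·N(d₁) − K·e^{−rT}·N(d₂) = 119.516649 − 53.171512 = 66.345136 (matching the quote); vega is positive throughout, so no other σ reproduces this price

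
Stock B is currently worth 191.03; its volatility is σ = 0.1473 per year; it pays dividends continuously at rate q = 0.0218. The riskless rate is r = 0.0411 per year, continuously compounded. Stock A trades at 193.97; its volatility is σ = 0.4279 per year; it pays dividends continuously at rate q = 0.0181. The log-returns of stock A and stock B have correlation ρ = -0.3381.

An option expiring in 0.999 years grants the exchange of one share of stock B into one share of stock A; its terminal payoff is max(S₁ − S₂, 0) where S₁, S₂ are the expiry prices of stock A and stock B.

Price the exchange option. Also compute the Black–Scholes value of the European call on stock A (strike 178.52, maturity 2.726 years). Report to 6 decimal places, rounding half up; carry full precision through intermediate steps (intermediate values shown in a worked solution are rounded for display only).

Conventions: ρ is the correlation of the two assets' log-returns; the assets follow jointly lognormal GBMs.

exchange price = 38.861601
price(stock A call K=178.52) = 61.000284

σ_eff = √(σ₁² + σ₂² − 2ρσ₁σ₂) = √(0.4279² + 0.1473² − 2·-0.3381·0.4279·0.1473) = 0.497410
d₁ = (ln(S₁/S₂) + (q₂ − q₁ + σ_eff²/2)T) / (σ_eff√T) = (ln(193.97/191.03) + (0.0218 − 0.0181 + 0.123708)·0.999) / 0.497161 = 0.286736
d₂ = d₁ − σ_eff√T = 0.286736 − 0.497161 = -0.210425
N(d₁) = 0.612843,  N(d₂) = 0.416668
V = S₁·e^{−q₁T}·N(d₁) − S₂·e^{−q₂T}·N(d₂) = 116.742957 − 77.881356 = 38.861601
[vanilla: stock A call K=178.52]
σ√T = 0.4279·√2.726 = 0.706489
d₁ = (ln(S/K) + (r−q+σ²/2)T) / (σ√T) = (ln(193.97/178.52) + (0.0411−0.0181+0.4279²/2)·2.726) / 0.706489 = (0.083003 + 0.312261) / 0.706489 = 0.559477
d₂ = d₁ − σ√T = 0.559477 − 0.706489 = -0.147012
e^{−rT} = 0.894010
e^{−qT} = 0.951857
N(d₁) = 0.712082,  N(d₂) = 0.441561
price = S·e^{−qT}·N(d₁) − K·e^{−rT}·N(d₂) = 131.472858 − 70.472575 = 61.000284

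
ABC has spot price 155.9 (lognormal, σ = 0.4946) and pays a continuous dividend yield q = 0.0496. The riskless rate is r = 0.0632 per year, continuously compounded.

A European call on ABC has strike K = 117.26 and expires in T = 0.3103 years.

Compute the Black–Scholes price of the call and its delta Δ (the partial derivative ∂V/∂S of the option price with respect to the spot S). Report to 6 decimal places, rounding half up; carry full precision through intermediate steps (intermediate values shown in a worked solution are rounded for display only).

σ√T = 0.4946·√0.3103 = 0.275515
d₁ = (ln(S/K) + (r−q+σ²/2)T) / (σ√T) = (ln(155.9/117.26) + (0.0632−0.0496+0.4946²/2)·0.3103) / 0.275515 = (0.284821 + 0.042174) / 0.275515 = 1.186852
d₂ = d₁ − σ√T = 1.186852 − 0.275515 = 0.911337
e^{−rT} = 0.980580
e^{−qT} = 0.984727
N(d₁) = 0.882357,  N(d₂) = 0.818941
Call price V = S·e^{−qT}·N(d₁) − K·e^{−rT}·N(d₂) = 135.458508 − 94.164164 = 41.294344
Δ = e^{−qT}·N(d₁) = 0.868881

price = 41.294344
Δ = 0.868881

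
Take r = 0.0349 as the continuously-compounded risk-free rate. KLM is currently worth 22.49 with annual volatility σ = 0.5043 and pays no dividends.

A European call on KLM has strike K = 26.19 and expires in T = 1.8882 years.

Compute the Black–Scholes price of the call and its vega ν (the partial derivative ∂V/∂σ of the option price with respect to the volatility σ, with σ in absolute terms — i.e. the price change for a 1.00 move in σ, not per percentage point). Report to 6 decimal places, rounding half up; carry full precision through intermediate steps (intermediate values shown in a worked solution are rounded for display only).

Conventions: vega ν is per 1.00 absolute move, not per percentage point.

price = 5.402907
ν = 12.029342

σ√T = 0.5043·√1.8882 = 0.692968
d₁ = (ln(S/K) + (r+σ²/2)T) / (σ√T) = (ln(22.49/26.19) + (0.0349+0.5043²/2)·1.8882) / 0.692968 = (-0.152307 + 0.306000) / 0.692968 = 0.221790
d₂ = d₁ − σ√T = 0.221790 − 0.692968 = -0.471178
e^{−rT} = 0.936226
N(d₁) = 0.587761,  N(d₂) = 0.318757
Call price V = S·N(d₁) − K·e^{−rT}·N(d₂) = 13.218753 − 7.815846 = 5.402907
φ(d₁) = (1/√(2π))·e^{−d₁²/2} = 0.389250
ν = S·φ(d₁)·√T = 12.029342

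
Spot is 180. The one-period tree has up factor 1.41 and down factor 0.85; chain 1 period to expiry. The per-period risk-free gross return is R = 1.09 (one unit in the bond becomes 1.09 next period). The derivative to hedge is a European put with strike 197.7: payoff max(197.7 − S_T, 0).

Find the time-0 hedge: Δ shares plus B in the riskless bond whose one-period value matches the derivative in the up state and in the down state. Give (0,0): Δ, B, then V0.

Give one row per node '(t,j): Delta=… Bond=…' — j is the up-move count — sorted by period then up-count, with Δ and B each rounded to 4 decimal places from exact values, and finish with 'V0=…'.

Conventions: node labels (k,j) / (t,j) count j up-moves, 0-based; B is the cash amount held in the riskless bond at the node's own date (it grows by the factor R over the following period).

(0,0): Delta=-0.4435 Bond=103.2552
V0=23.4338

Risk-neutral probability p* = (R−d)/(u−d) = (1.09−0.85)/(1.41−0.85) = 0.4286.
Payoffs at expiry: V(1,0)=44.7000, V(1,1)=0.0000
Node (0,0) S=180.0000: V=(p*·0.0000+(1−p*)·44.7000)/1.09=23.4338; Δ=(0.0000−44.7000)/(253.8000−153.0000)=-0.4435; B=V−Δ·S=103.2552
Check: Δ(0,0)·S0 + B(0,0) = 23.4338 = V0.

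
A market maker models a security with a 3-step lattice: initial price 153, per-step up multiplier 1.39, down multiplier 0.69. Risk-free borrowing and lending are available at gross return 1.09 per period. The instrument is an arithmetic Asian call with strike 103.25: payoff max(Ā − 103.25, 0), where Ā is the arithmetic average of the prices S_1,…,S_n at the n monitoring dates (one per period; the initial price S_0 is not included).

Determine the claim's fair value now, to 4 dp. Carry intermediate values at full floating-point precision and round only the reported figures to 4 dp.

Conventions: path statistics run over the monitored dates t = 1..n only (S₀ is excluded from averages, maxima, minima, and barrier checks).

price = 63.4422

Under the martingale measure an up-move has probability p* = 0.5714; value the claim as the probability-weighted average of per-path payoffs, discounted 3 periods at R = 1.09.
Enumerate all 2^3 = 8 price paths (U = up ×1.39, D = down ×0.69); each path with k up-moves has probability p*^k·(1−p*)^(3−k).
DDD: Ā=76.2251, payoff=0.0000, prob=0.078717
UDD: Ā=153.5548, payoff=50.3048, prob=0.104956
DUD: Ā=117.8548, payoff=14.6048, prob=0.104956
UUD: Ā=237.4177, payoff=134.1677, prob=0.139942
DDU: Ā=93.2218, payoff=0.0000, prob=0.104956
UDU: Ā=187.7947, payoff=84.5447, prob=0.139942
DUU: Ā=152.0947, payoff=48.8447, prob=0.139942
UUU: Ā=306.3937, payoff=203.1437, prob=0.186589
Price = Σ prob·payoff / R^3 = 82.159426 / 1.295029 = 63.4422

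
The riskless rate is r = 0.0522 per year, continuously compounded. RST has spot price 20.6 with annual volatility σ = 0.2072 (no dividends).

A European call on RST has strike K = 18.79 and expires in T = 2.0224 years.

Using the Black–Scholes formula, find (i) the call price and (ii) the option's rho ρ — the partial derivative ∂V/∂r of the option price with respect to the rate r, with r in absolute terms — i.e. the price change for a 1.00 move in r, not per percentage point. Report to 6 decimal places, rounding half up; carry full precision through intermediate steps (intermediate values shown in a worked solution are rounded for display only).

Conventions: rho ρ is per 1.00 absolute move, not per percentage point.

price = 4.513436
ρ = 23.919514

σ√T = 0.2072·√2.0224 = 0.294661
d₁ = (ln(S/K) + (r+σ²/2)T) / (σ√T) = (ln(20.6/18.79) + (0.0522+0.2072²/2)·2.0224) / 0.294661 = (0.091966 + 0.148982) / 0.294661 = 0.817712
d₂ = d₁ − σ√T = 0.817712 − 0.294661 = 0.523051
e^{−rT} = 0.899812
N(d₁) = 0.793239,  N(d₂) = 0.699531
Call price V = S·N(d₁) − K·e^{−rT}·N(d₂) = 16.340728 − 11.827291 = 4.513436
ρ = K·T·e^{−rT}·N(d₂) = 23.919514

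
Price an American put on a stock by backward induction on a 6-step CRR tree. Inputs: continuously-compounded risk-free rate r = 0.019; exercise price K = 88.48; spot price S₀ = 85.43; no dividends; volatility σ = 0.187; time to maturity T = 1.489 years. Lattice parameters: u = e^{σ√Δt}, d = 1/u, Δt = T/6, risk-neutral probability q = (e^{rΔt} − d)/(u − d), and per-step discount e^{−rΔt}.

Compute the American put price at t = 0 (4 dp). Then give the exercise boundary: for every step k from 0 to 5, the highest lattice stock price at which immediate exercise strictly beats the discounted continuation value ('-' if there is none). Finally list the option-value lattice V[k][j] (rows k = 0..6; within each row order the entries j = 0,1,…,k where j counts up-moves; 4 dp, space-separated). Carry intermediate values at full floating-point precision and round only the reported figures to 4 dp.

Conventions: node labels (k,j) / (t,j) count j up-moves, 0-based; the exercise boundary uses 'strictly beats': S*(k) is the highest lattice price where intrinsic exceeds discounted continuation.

Δt=0.24817, u=1.09763, d=0.91105, q=0.50206, disc=e^(-rΔt)=0.99530
k=6 terminal: V=max(K-S,0) → 39.6298 29.6253 17.5719 3.0500 0.0000 0.0000 0.0000
k=5: j=0 S=53.6196 intr=34.8604 cont=34.4442 V=34.8604[EX]; j=1 S=64.6009 intr=23.8791 cont=23.4629 V=23.8791[EX]; j=2 S=77.8311 intr=10.6489 cont=10.2327 V=10.6489[EX]; j=3 S=93.7708 intr=0.0000 cont=1.5116 V=1.5116[hold]; j=4 S=112.9750 intr=0.0000 cont=0.0000 V=0.0000[hold]; j=5 S=136.1123 intr=0.0000 cont=0.0000 V=0.0000[hold]  S*(5)=77.8311
k=4: j=0 S=58.8547 intr=29.6253 cont=29.2091 V=29.6253[EX]; j=1 S=70.9081 intr=17.5719 cont=17.1557 V=17.5719[EX]; j=2 S=85.4300 intr=3.0500 cont=6.0329 V=6.0329[hold]; j=3 S=102.9260 intr=0.0000 cont=0.7491 V=0.7491[hold]; j=4 S=124.0052 intr=0.0000 cont=0.0000 V=0.0000[hold]  S*(4)=70.9081
k=3: j=0 S=64.6009 intr=23.8791 cont=23.4629 V=23.8791[EX]; j=1 S=77.8311 intr=10.6489 cont=11.7233 V=11.7233[hold]; j=2 S=93.7708 intr=0.0000 cont=3.3643 V=3.3643[hold]; j=3 S=112.9750 intr=0.0000 cont=0.3713 V=0.3713[hold]  S*(3)=64.6009
k=2: j=0 S=70.9081 intr=17.5719 cont=17.6926 V=17.6926[hold]; j=1 S=85.4300 intr=3.0500 cont=7.4911 V=7.4911[hold]; j=2 S=102.9260 intr=0.0000 cont=1.8528 V=1.8528[hold]  S*(2)=-
k=1: j=0 S=77.8311 intr=10.6489 cont=12.5117 V=12.5117[hold]; j=1 S=93.7708 intr=0.0000 cont=4.6385 V=4.6385[hold]  S*(1)=-
k=0: j=0 S=85.4300 intr=3.0500 cont=8.5186 V=8.5186[hold]  S*(0)=-

price = 8.5186
boundary = - - - 64.6009 70.9081 77.8311
tree:
8.5186
12.5117 4.6385
17.6926 7.4911 1.8528
23.8791 11.7233 3.3643 0.3713
29.6253 17.5719 6.0329 0.7491 0.0000
34.8604 23.8791 10.6489 1.5116 0.0000 0.0000
39.6298 29.6253 17.5719 3.0500 0.0000 0.0000 0.0000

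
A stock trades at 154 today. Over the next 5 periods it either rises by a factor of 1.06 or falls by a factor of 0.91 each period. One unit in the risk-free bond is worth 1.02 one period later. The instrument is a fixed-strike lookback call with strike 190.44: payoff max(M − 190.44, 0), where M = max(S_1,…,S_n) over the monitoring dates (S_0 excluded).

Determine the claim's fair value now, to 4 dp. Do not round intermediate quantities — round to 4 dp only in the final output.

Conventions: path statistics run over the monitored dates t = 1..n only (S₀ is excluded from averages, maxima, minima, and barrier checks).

No-arbitrage gives p* = (R−d)/(u−d) = 0.7333: enumerate every path, weight its payoff by its p*-probability, and discount by R^5.
Enumerate all 2^5 = 32 price paths (U = up ×1.06, D = down ×0.91); each path with k up-moves has probability p*^k·(1−p*)^(5−k).
DDDDD: M=140.1400, payoff=0.0000, prob=0.001348
UDDDD: M=163.2400, payoff=0.0000, prob=0.003708
DUDDD: M=148.5484, payoff=0.0000, prob=0.003708
UUDDD: M=173.0344, payoff=0.0000, prob=0.010198
DDUDD: M=140.1400, payoff=0.0000, prob=0.003708
UDUDD: M=163.2400, payoff=0.0000, prob=0.010198
DUUDD: M=157.4613, payoff=0.0000, prob=0.010198
UUUDD: M=183.4165, payoff=0.0000, prob=0.028044
DDDUD: M=140.1400, payoff=0.0000, prob=0.003708
UDDUD: M=163.2400, payoff=0.0000, prob=0.010198
DUDUD: M=148.5484, payoff=0.0000, prob=0.010198
UUDUD: M=173.0344, payoff=0.0000, prob=0.028044
DDUUD: M=143.2898, payoff=0.0000, prob=0.010198
UDUUD: M=166.9090, payoff=0.0000, prob=0.028044
DUUUD: M=166.9090, payoff=0.0000, prob=0.028044
UUUUD: M=194.4215, payoff=3.9815, prob=0.077121
DDDDU: M=140.1400, payoff=0.0000, prob=0.003708
UDDDU: M=163.2400, payoff=0.0000, prob=0.010198
DUDDU: M=148.5484, payoff=0.0000, prob=0.010198
UUDDU: M=173.0344, payoff=0.0000, prob=0.028044
DDUDU: M=140.1400, payoff=0.0000, prob=0.010198
UDUDU: M=163.2400, payoff=0.0000, prob=0.028044
DUUDU: M=157.4613, payoff=0.0000, prob=0.028044
UUUDU: M=183.4165, payoff=0.0000, prob=0.077121
DDDUU: M=140.1400, payoff=0.0000, prob=0.010198
UDDUU: M=163.2400, payoff=0.0000, prob=0.028044
DUDUU: M=151.8872, payoff=0.0000, prob=0.028044
UUDUU: M=176.9235, payoff=0.0000, prob=0.077121
DDUUU: M=151.8872, payoff=0.0000, prob=0.028044
UDUUU: M=176.9235, payoff=0.0000, prob=0.077121
DUUUU: M=176.9235, payoff=0.0000, prob=0.077121
UUUUU: M=206.0867, payoff=15.6467, prob=0.212084
Price = Σ prob·payoff / R^5 = 3.625472 / 1.104081 = 3.2837

price = 3.2837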